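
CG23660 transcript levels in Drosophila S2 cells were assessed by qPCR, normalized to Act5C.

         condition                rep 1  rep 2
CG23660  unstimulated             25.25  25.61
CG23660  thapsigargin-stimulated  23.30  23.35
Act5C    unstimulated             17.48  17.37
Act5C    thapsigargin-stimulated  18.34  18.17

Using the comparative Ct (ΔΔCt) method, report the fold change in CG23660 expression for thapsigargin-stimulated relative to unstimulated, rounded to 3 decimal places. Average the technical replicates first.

Mean Ct: CG23660 unstimulated 25.430; CG23660 thapsigargin-stimulated 23.325; Act5C unstimulated 17.425; Act5C thapsigargin-stimulated 18.255
ΔCt(unstimulated) = 25.430 − 17.425 = 8.005
ΔCt(thapsigargin-stimulated) = 23.325 − 18.255 = 5.070
ΔΔCt = 5.070 − 8.005 = -2.935
Fold change = 2^(−(-2.935)) = 2^2.935 = 7.6476

7.648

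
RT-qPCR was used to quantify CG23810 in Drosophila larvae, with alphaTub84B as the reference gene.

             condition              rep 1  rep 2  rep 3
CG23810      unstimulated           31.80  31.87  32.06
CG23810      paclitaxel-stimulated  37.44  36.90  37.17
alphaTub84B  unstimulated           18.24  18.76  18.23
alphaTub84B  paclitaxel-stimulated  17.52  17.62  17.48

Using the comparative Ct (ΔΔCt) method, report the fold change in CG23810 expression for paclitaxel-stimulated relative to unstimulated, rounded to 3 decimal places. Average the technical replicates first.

0.014

Mean Ct: CG23810 unstimulated 31.910; CG23810 paclitaxel-stimulated 37.170; alphaTub84B unstimulated 18.410; alphaTub84B paclitaxel-stimulated 17.540
ΔCt(unstimulated) = 31.910 − 18.410 = 13.500
ΔCt(paclitaxel-stimulated) = 37.170 − 17.540 = 19.630
ΔΔCt = 19.630 − 13.500 = 6.130
Fold change = 2^(−6.130) = 0.0143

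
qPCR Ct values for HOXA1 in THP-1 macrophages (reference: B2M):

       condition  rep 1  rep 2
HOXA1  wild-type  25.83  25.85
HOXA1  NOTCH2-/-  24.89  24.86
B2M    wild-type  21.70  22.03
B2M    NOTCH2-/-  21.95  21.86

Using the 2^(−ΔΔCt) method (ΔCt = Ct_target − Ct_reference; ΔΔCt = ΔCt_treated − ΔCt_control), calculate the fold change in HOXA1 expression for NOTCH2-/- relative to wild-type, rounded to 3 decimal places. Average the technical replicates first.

Mean Ct: HOXA1 wild-type 25.840; HOXA1 NOTCH2-/- 24.875; B2M wild-type 21.865; B2M NOTCH2-/- 21.905
ΔCt(wild-type) = 25.840 − 21.865 = 3.975
ΔCt(NOTCH2-/-) = 24.875 − 21.905 = 2.970
ΔΔCt = 2.970 − 3.975 = -1.005
Fold change = 2^(−(-1.005)) = 2^1.005 = 2.0069

2.007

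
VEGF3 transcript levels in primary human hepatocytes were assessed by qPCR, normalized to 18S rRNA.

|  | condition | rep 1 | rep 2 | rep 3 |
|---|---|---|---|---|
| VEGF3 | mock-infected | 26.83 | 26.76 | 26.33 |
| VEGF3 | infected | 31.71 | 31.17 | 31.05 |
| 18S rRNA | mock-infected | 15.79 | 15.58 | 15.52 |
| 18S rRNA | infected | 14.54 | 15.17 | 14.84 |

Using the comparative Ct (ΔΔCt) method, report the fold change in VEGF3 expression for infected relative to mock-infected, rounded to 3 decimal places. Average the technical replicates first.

0.023

Mean Ct: VEGF3 mock-infected 26.640; VEGF3 infected 31.310; 18S rRNA mock-infected 15.630; 18S rRNA infected 14.850
ΔCt(mock-infected) = 26.640 − 15.630 = 11.010
ΔCt(infected) = 31.310 − 14.850 = 16.460
ΔΔCt = 16.460 − 11.010 = 5.450
Fold change = 2^(−5.450) = 0.0229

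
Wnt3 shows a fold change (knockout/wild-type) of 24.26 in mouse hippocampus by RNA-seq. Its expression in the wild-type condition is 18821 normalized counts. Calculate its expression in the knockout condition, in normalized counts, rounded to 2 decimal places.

456597.46

knockout expression = 18821 × 24.26 = 456597.46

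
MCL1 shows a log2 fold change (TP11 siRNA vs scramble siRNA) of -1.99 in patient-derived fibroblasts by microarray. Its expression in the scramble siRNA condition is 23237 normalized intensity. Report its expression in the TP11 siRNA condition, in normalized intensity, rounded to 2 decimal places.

5849.66

Fold change = 2^(-1.99) = 0.2517
TP11 siRNA expression = 23237 × 0.2517 = 5849.66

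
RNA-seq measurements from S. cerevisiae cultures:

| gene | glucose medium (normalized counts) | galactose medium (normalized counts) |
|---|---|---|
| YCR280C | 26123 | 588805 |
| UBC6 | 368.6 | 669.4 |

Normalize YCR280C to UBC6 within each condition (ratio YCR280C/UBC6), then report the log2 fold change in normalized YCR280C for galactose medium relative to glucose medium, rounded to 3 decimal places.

YCR280C/UBC6 (glucose medium) = 26123 / 368.6 = 70.871
YCR280C/UBC6 (galactose medium) = 588805 / 669.4 = 879.6
Fold change = 879.6 / 70.871 = 12.4113
log2(12.4113) = 3.6336

3.634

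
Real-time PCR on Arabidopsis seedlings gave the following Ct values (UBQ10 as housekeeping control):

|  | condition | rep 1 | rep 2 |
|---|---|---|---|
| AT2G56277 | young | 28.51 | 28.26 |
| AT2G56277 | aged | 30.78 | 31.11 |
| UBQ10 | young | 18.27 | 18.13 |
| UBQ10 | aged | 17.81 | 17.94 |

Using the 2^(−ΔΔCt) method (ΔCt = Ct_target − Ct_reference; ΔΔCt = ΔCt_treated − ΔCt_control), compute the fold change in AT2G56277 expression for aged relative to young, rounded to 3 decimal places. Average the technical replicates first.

Mean Ct: AT2G56277 young 28.385; AT2G56277 aged 30.945; UBQ10 young 18.200; UBQ10 aged 17.875
ΔCt(young) = 28.385 − 18.200 = 10.185
ΔCt(aged) = 30.945 − 17.875 = 13.070
ΔΔCt = 13.070 − 10.185 = 2.885
Fold change = 2^(−2.885) = 0.1354

0.135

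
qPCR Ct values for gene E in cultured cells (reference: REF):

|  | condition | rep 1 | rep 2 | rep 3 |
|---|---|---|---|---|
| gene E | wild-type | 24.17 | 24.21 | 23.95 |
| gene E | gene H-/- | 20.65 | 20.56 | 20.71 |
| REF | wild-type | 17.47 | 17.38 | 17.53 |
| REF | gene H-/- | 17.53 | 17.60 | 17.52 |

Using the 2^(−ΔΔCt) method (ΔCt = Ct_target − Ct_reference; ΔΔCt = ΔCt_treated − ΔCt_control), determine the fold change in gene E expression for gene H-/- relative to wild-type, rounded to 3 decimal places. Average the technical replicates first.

11.794

Mean Ct: gene E wild-type 24.110; gene E gene H-/- 20.640; REF wild-type 17.460; REF gene H-/- 17.550
ΔCt(wild-type) = 24.110 − 17.460 = 6.650
ΔCt(gene H-/-) = 20.640 − 17.550 = 3.090
ΔΔCt = 3.090 − 6.650 = -3.560
Fold change = 2^(−(-3.560)) = 2^3.560 = 11.7942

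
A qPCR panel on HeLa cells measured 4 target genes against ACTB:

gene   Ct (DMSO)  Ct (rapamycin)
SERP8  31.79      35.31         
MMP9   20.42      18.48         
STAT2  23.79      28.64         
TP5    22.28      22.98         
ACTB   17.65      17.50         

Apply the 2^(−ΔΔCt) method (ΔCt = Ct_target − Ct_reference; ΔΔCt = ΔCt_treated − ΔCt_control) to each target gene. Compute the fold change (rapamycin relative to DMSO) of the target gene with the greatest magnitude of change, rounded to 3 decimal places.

SERP8: ΔΔCt = (35.31−17.50) − (31.79−17.65) = 17.81 − 14.14 = 3.67; fold change = 2^-3.67 = 0.079
MMP9: ΔΔCt = (18.48−17.50) − (20.42−17.65) = 0.98 − 2.77 = -1.79; fold change = 2^1.79 = 3.458
STAT2: ΔΔCt = (28.64−17.50) − (23.79−17.65) = 11.14 − 6.14 = 5.00; fold change = 2^-5.00 = 0.031
TP5: ΔΔCt = (22.98−17.50) − (22.28−17.65) = 5.48 − 4.63 = 0.85; fold change = 2^-0.85 = 0.555
STAT2 has the largest |ΔΔCt| = 5.00.

0.031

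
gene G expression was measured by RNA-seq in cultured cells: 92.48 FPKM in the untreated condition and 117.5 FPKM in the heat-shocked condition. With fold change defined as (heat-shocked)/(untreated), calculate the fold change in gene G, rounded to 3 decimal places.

Fold change = 117.5 / 92.48 = 1.2705
gene G is upregulated.

1.271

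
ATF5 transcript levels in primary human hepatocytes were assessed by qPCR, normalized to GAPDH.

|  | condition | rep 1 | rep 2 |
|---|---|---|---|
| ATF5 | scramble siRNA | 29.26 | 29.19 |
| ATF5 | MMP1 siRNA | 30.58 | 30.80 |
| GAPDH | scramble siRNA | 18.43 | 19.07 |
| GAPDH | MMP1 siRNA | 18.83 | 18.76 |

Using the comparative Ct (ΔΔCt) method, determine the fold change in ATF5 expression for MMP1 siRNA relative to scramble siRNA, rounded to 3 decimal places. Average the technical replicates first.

0.374

Mean Ct: ATF5 scramble siRNA 29.225; ATF5 MMP1 siRNA 30.690; GAPDH scramble siRNA 18.750; GAPDH MMP1 siRNA 18.795
ΔCt(scramble siRNA) = 29.225 − 18.750 = 10.475
ΔCt(MMP1 siRNA) = 30.690 − 18.795 = 11.895
ΔΔCt = 11.895 − 10.475 = 1.420
Fold change = 2^(−1.420) = 0.3737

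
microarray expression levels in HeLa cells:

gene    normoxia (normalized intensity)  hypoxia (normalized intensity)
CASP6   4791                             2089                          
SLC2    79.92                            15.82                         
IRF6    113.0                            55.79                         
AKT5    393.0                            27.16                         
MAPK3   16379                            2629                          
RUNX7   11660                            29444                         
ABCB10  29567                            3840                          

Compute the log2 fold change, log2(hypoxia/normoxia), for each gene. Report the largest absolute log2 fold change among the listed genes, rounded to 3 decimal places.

log2(2089/4791) = -1.198  (CASP6)
log2(15.82/79.92) = -2.337  (SLC2)
log2(55.79/113.0) = -1.018  (IRF6)
log2(27.16/393.0) = -3.855  (AKT5)
log2(2629/16379) = -2.639  (MAPK3)
log2(29444/11660) = 1.336  (RUNX7)
log2(3840/29567) = -2.945  (ABCB10)
The largest magnitude belongs to AKT5.

3.855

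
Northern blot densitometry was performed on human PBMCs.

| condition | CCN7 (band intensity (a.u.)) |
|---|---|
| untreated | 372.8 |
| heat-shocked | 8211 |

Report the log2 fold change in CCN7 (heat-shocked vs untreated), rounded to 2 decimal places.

4.46

Fold change = 8211 / 372.8 = 22.0252
log2(22.0252) = 4.461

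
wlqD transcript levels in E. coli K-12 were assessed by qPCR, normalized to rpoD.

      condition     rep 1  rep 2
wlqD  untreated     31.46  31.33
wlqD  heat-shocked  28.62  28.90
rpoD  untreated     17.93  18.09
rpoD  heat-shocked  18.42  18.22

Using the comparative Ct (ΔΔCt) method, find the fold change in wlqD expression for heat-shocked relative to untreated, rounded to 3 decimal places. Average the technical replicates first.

7.701

Mean Ct: wlqD untreated 31.395; wlqD heat-shocked 28.760; rpoD untreated 18.010; rpoD heat-shocked 18.320
ΔCt(untreated) = 31.395 − 18.010 = 13.385
ΔCt(heat-shocked) = 28.760 − 18.320 = 10.440
ΔΔCt = 10.440 − 13.385 = -2.945
Fold change = 2^(−(-2.945)) = 2^2.945 = 7.7008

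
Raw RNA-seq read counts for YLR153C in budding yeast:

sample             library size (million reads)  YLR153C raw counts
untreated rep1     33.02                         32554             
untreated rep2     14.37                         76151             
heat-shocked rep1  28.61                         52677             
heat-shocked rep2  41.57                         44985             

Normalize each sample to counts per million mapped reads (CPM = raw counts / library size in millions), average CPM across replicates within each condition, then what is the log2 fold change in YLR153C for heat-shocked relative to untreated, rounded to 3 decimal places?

-1.104

CPM(untreated rep1) = 32554 / 33.02 = 985.8873
CPM(untreated rep2) = 76151 / 14.37 = 5299.3041
CPM(heat-shocked rep1) = 52677 / 28.61 = 1841.2094
CPM(heat-shocked rep2) = 44985 / 41.57 = 1082.1506
mean CPM(untreated) = 3142.5957; mean CPM(heat-shocked) = 1461.6800
Fold change = 1461.6800 / 3142.5957 = 0.46512
log2(0.46512) = -1.1043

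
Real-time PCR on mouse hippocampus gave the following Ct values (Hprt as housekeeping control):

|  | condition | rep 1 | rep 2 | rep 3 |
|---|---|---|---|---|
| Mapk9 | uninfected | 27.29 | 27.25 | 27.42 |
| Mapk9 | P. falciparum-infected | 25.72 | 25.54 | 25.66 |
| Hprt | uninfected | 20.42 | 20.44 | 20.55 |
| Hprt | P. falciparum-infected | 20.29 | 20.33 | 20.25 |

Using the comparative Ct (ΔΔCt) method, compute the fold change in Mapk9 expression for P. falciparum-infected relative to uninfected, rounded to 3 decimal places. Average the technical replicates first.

Mean Ct: Mapk9 uninfected 27.320; Mapk9 P. falciparum-infected 25.640; Hprt uninfected 20.470; Hprt P. falciparum-infected 20.290
ΔCt(uninfected) = 27.320 − 20.470 = 6.850
ΔCt(P. falciparum-infected) = 25.640 − 20.290 = 5.350
ΔΔCt = 5.350 − 6.850 = -1.500
Fold change = 2^(−(-1.500)) = 2^1.500 = 2.8284

2.828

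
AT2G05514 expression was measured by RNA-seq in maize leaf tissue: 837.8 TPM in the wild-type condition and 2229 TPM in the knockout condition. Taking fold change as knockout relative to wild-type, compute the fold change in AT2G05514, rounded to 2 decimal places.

2.66

Fold change = 2229 / 837.8 = 2.661
AT2G05514 is upregulated.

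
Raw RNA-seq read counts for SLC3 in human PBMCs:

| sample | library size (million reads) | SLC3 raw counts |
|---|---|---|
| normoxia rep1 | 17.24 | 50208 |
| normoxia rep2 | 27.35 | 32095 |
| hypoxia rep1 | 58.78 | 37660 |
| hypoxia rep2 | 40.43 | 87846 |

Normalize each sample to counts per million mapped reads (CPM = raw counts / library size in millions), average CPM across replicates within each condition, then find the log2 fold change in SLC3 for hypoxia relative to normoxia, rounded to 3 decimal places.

-0.538

CPM(normoxia rep1) = 50208 / 17.24 = 2912.2970
CPM(normoxia rep2) = 32095 / 27.35 = 1173.4918
CPM(hypoxia rep1) = 37660 / 58.78 = 640.6941
CPM(hypoxia rep2) = 87846 / 40.43 = 2172.7925
mean CPM(normoxia) = 2042.8944; mean CPM(hypoxia) = 1406.7433
Fold change = 1406.7433 / 2042.8944 = 0.68860
log2(0.68860) = -0.5383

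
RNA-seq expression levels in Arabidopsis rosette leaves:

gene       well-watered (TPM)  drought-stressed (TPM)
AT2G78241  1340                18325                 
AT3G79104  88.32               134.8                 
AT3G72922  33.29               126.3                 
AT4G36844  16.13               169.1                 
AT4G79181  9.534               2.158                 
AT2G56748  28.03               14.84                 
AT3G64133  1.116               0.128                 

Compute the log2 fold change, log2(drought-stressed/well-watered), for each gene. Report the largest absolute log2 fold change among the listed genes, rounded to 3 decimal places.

log2(18325/1340) = 3.774  (AT2G78241)
log2(134.8/88.32) = 0.610  (AT3G79104)
log2(126.3/33.29) = 1.924  (AT3G72922)
log2(169.1/16.13) = 3.390  (AT4G36844)
log2(2.158/9.534) = -2.143  (AT4G79181)
log2(14.84/28.03) = -0.917  (AT2G56748)
log2(0.128/1.116) = -3.124  (AT3G64133)
The largest magnitude belongs to AT2G78241.

3.774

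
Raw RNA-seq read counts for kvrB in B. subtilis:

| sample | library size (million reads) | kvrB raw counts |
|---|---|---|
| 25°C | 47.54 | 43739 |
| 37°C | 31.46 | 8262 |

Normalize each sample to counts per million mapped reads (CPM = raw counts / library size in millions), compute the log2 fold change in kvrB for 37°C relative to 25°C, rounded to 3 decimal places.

-1.809

CPM(25°C) = 43739 / 47.54 = 920.0463
CPM(37°C) = 8262 / 31.46 = 262.6192
Fold change = 262.6192 / 920.0463 = 0.28544
log2(0.28544) = -1.8087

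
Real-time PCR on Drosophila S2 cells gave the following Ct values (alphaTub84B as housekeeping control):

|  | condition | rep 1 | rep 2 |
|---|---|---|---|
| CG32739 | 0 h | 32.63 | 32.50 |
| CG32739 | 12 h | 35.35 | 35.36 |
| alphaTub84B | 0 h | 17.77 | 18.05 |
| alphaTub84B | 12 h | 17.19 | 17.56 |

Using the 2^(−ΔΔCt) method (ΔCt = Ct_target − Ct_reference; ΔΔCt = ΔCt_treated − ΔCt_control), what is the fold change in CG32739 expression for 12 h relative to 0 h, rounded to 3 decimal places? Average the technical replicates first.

Mean Ct: CG32739 0 h 32.565; CG32739 12 h 35.355; alphaTub84B 0 h 17.910; alphaTub84B 12 h 17.375
ΔCt(0 h) = 32.565 − 17.910 = 14.655
ΔCt(12 h) = 35.355 − 17.375 = 17.980
ΔΔCt = 17.980 − 14.655 = 3.325
Fold change = 2^(−3.325) = 0.0998

0.100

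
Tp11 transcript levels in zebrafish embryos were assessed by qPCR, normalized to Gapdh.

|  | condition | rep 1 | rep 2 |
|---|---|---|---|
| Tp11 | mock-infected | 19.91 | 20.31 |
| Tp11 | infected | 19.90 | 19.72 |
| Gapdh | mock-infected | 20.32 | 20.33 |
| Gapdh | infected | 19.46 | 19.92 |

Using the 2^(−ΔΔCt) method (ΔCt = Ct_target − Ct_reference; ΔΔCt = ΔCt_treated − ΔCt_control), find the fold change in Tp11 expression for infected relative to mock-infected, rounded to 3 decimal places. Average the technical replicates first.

Mean Ct: Tp11 mock-infected 20.110; Tp11 infected 19.810; Gapdh mock-infected 20.325; Gapdh infected 19.690
ΔCt(mock-infected) = 20.110 − 20.325 = -0.215
ΔCt(infected) = 19.810 − 19.690 = 0.120
ΔΔCt = 0.120 − (-0.215) = 0.335
Fold change = 2^(−0.335) = 0.7928

0.793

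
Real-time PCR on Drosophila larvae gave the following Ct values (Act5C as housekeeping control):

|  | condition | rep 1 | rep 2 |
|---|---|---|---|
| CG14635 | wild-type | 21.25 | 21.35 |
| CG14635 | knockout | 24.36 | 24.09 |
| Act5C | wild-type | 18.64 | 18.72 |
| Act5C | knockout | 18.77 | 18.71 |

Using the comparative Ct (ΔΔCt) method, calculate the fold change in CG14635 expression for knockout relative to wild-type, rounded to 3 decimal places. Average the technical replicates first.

Mean Ct: CG14635 wild-type 21.300; CG14635 knockout 24.225; Act5C wild-type 18.680; Act5C knockout 18.740
ΔCt(wild-type) = 21.300 − 18.680 = 2.620
ΔCt(knockout) = 24.225 − 18.740 = 5.485
ΔΔCt = 5.485 − 2.620 = 2.865
Fold change = 2^(−2.865) = 0.1373

0.137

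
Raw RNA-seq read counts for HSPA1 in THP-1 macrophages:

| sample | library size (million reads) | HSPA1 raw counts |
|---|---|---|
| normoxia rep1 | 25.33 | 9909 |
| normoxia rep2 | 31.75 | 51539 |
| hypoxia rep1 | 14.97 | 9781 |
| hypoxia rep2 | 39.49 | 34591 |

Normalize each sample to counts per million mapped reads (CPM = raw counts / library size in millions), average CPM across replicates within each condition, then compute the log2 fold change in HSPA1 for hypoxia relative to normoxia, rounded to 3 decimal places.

CPM(normoxia rep1) = 9909 / 25.33 = 391.1962
CPM(normoxia rep2) = 51539 / 31.75 = 1623.2756
CPM(hypoxia rep1) = 9781 / 14.97 = 653.3734
CPM(hypoxia rep2) = 34591 / 39.49 = 875.9433
mean CPM(normoxia) = 1007.2359; mean CPM(hypoxia) = 764.6583
Fold change = 764.6583 / 1007.2359 = 0.75917
log2(0.75917) = -0.3975

-0.398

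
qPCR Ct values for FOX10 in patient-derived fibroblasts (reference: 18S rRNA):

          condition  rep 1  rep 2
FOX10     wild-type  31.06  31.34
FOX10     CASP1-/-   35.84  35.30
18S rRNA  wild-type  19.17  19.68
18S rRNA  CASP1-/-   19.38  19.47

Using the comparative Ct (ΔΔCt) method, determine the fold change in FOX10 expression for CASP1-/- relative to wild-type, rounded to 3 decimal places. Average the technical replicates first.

Mean Ct: FOX10 wild-type 31.200; FOX10 CASP1-/- 35.570; 18S rRNA wild-type 19.425; 18S rRNA CASP1-/- 19.425
ΔCt(wild-type) = 31.200 − 19.425 = 11.775
ΔCt(CASP1-/-) = 35.570 − 19.425 = 16.145
ΔΔCt = 16.145 − 11.775 = 4.370
Fold change = 2^(−4.370) = 0.0484

0.048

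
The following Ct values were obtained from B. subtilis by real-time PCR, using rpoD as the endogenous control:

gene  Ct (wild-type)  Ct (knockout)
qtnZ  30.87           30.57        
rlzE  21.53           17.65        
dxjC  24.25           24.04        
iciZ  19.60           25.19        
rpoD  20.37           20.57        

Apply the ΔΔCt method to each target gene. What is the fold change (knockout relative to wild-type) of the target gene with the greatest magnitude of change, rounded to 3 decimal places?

0.024

qtnZ: ΔΔCt = (30.57−20.57) − (30.87−20.37) = 10.00 − 10.50 = -0.50; fold change = 2^0.50 = 1.414
rlzE: ΔΔCt = (17.65−20.57) − (21.53−20.37) = -2.92 − 1.16 = -4.08; fold change = 2^4.08 = 16.912
dxjC: ΔΔCt = (24.04−20.57) − (24.25−20.37) = 3.47 − 3.88 = -0.41; fold change = 2^0.41 = 1.329
iciZ: ΔΔCt = (25.19−20.57) − (19.60−20.37) = 4.62 − (-0.77) = 5.39; fold change = 2^-5.39 = 0.024
iciZ has the largest |ΔΔCt| = 5.39.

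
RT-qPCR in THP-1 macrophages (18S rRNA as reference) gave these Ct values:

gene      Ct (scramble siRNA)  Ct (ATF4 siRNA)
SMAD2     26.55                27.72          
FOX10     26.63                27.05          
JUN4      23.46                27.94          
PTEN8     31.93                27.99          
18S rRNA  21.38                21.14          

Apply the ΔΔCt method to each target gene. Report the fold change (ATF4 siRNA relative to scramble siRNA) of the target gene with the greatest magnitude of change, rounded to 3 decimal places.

SMAD2: ΔΔCt = (27.72−21.14) − (26.55−21.38) = 6.58 − 5.17 = 1.41; fold change = 2^-1.41 = 0.376
FOX10: ΔΔCt = (27.05−21.14) − (26.63−21.38) = 5.91 − 5.25 = 0.66; fold change = 2^-0.66 = 0.633
JUN4: ΔΔCt = (27.94−21.14) − (23.46−21.38) = 6.80 − 2.08 = 4.72; fold change = 2^-4.72 = 0.038
PTEN8: ΔΔCt = (27.99−21.14) − (31.93−21.38) = 6.85 − 10.55 = -3.70; fold change = 2^3.70 = 12.996
JUN4 has the largest |ΔΔCt| = 4.72.

0.038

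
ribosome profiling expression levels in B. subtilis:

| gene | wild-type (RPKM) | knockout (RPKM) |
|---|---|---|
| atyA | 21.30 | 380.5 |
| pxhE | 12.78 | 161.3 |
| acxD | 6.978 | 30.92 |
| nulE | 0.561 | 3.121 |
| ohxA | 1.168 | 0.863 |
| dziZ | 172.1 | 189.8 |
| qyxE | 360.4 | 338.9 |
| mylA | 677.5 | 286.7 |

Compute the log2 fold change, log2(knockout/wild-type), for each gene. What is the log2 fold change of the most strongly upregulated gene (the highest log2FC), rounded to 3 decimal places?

log2(380.5/21.30) = 4.159  (atyA)
log2(161.3/12.78) = 3.658  (pxhE)
log2(30.92/6.978) = 2.148  (acxD)
log2(3.121/0.561) = 2.476  (nulE)
log2(0.863/1.168) = -0.437  (ohxA)
log2(189.8/172.1) = 0.141  (dziZ)
log2(338.9/360.4) = -0.089  (qyxE)
log2(286.7/677.5) = -1.241  (mylA)
atyA is most strongly upregulated.

4.159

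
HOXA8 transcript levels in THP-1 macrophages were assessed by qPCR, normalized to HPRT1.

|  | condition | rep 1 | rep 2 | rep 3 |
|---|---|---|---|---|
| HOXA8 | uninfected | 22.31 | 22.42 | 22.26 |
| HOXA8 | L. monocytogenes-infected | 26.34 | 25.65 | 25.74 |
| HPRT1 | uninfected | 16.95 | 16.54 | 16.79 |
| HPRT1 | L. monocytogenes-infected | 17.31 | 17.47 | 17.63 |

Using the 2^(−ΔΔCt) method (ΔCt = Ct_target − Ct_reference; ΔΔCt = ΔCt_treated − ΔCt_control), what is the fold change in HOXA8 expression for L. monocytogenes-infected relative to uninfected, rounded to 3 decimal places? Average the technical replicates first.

0.137

Mean Ct: HOXA8 uninfected 22.330; HOXA8 L. monocytogenes-infected 25.910; HPRT1 uninfected 16.760; HPRT1 L. monocytogenes-infected 17.470
ΔCt(uninfected) = 22.330 − 16.760 = 5.570
ΔCt(L. monocytogenes-infected) = 25.910 − 17.470 = 8.440
ΔΔCt = 8.440 − 5.570 = 2.870
Fold change = 2^(−2.870) = 0.1368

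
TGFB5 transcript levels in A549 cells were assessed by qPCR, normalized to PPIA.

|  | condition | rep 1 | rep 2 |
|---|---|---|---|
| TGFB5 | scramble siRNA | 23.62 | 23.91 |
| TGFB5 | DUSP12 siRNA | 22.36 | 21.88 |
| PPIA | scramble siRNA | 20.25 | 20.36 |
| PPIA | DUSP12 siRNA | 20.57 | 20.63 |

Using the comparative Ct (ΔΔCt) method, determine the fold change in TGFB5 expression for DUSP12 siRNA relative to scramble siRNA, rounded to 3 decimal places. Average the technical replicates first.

3.837

Mean Ct: TGFB5 scramble siRNA 23.765; TGFB5 DUSP12 siRNA 22.120; PPIA scramble siRNA 20.305; PPIA DUSP12 siRNA 20.600
ΔCt(scramble siRNA) = 23.765 − 20.305 = 3.460
ΔCt(DUSP12 siRNA) = 22.120 − 20.600 = 1.520
ΔΔCt = 1.520 − 3.460 = -1.940
Fold change = 2^(−(-1.940)) = 2^1.940 = 3.8371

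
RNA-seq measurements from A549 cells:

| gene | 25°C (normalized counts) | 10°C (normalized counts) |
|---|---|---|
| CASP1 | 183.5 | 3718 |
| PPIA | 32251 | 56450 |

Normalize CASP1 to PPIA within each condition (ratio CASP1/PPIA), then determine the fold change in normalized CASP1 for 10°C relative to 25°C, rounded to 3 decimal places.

CASP1/PPIA (25°C) = 183.5 / 32251 = 0.0056897
CASP1/PPIA (10°C) = 3718 / 56450 = 0.065864
Fold change = 0.065864 / 0.0056897 = 11.5758

11.576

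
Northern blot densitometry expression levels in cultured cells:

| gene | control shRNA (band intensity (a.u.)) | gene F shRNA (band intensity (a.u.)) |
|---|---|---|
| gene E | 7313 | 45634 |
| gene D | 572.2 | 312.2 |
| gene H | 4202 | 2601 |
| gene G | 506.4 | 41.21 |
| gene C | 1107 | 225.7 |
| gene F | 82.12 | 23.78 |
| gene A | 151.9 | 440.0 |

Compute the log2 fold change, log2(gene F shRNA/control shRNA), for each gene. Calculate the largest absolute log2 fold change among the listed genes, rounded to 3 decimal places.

log2(45634/7313) = 2.642  (gene E)
log2(312.2/572.2) = -0.874  (gene D)
log2(2601/4202) = -0.692  (gene H)
log2(41.21/506.4) = -3.619  (gene G)
log2(225.7/1107) = -2.294  (gene C)
log2(23.78/82.12) = -1.788  (gene F)
log2(440.0/151.9) = 1.534  (gene A)
The largest magnitude belongs to gene G.

3.619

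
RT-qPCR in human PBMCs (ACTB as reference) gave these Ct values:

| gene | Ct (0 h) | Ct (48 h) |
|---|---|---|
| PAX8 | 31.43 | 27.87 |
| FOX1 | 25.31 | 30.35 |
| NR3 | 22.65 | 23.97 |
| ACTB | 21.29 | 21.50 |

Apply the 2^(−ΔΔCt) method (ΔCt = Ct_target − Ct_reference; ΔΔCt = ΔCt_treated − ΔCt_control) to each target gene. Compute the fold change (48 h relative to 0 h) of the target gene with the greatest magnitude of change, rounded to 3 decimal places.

PAX8: ΔΔCt = (27.87−21.50) − (31.43−21.29) = 6.37 − 10.14 = -3.77; fold change = 2^3.77 = 13.642
FOX1: ΔΔCt = (30.35−21.50) − (25.31−21.29) = 8.85 − 4.02 = 4.83; fold change = 2^-4.83 = 0.035
NR3: ΔΔCt = (23.97−21.50) − (22.65−21.29) = 2.47 − 1.36 = 1.11; fold change = 2^-1.11 = 0.463
FOX1 has the largest |ΔΔCt| = 4.83.

0.035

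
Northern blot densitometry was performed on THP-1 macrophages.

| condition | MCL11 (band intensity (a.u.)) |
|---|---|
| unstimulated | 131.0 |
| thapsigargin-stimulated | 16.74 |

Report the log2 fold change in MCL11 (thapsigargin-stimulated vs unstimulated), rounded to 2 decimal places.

Fold change = 16.74 / 131.0 = 0.1278
log2(0.1278) = -2.968

-2.97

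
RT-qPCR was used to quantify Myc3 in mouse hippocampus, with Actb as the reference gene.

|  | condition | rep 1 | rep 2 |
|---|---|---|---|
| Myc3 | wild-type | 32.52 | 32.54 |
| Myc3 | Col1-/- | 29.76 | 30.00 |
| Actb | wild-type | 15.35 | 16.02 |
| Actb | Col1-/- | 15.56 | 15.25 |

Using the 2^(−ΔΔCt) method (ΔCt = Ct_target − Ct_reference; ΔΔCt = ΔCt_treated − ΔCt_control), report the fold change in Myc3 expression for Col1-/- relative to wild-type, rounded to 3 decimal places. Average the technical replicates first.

5.169

Mean Ct: Myc3 wild-type 32.530; Myc3 Col1-/- 29.880; Actb wild-type 15.685; Actb Col1-/- 15.405
ΔCt(wild-type) = 32.530 − 15.685 = 16.845
ΔCt(Col1-/-) = 29.880 − 15.405 = 14.475
ΔΔCt = 14.475 − 16.845 = -2.370
Fold change = 2^(−(-2.370)) = 2^2.370 = 5.1694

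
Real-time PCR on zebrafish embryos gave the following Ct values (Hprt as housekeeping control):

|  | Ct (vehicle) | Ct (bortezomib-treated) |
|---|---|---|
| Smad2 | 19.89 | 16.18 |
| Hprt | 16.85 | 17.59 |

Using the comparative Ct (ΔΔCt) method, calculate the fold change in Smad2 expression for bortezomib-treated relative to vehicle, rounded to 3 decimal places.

ΔCt(vehicle) = 19.890 − 16.850 = 3.040
ΔCt(bortezomib-treated) = 16.180 − 17.590 = -1.410
ΔΔCt = -1.410 − 3.040 = -4.450
Fold change = 2^(−(-4.450)) = 2^4.450 = 21.8566

21.857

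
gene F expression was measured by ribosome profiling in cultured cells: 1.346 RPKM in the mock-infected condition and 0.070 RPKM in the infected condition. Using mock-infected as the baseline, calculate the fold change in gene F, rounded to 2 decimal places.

Fold change = 0.070 / 1.346 = 0.052
gene F is downregulated.

0.05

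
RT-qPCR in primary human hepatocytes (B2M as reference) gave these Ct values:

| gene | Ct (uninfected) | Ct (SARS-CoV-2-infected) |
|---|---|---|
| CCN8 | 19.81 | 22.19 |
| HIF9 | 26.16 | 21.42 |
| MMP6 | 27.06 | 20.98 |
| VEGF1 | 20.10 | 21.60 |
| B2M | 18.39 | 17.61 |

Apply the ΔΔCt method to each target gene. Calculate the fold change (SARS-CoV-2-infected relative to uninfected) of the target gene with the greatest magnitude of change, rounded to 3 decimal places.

39.397

CCN8: ΔΔCt = (22.19−17.61) − (19.81−18.39) = 4.58 − 1.42 = 3.16; fold change = 2^-3.16 = 0.112
HIF9: ΔΔCt = (21.42−17.61) − (26.16−18.39) = 3.81 − 7.77 = -3.96; fold change = 2^3.96 = 15.562
MMP6: ΔΔCt = (20.98−17.61) − (27.06−18.39) = 3.37 − 8.67 = -5.30; fold change = 2^5.30 = 39.397
VEGF1: ΔΔCt = (21.60−17.61) − (20.10−18.39) = 3.99 − 1.71 = 2.28; fold change = 2^-2.28 = 0.206
MMP6 has the largest |ΔΔCt| = 5.30.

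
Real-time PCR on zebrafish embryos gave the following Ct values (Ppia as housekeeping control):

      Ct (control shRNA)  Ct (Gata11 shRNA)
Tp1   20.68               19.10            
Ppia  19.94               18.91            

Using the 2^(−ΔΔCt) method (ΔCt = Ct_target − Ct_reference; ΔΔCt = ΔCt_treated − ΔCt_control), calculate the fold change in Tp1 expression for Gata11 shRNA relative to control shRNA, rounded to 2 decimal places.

ΔCt(control shRNA) = 20.680 − 19.940 = 0.740
ΔCt(Gata11 shRNA) = 19.100 − 18.910 = 0.190
ΔΔCt = 0.190 − 0.740 = -0.550
Fold change = 2^(−(-0.550)) = 2^0.550 = 1.464

1.46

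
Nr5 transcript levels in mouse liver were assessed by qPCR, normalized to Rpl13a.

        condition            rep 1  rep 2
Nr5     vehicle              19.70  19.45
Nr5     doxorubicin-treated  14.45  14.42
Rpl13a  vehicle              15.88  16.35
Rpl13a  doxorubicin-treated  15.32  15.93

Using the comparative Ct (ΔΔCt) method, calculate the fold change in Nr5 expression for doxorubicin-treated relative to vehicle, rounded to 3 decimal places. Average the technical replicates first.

Mean Ct: Nr5 vehicle 19.575; Nr5 doxorubicin-treated 14.435; Rpl13a vehicle 16.115; Rpl13a doxorubicin-treated 15.625
ΔCt(vehicle) = 19.575 − 16.115 = 3.460
ΔCt(doxorubicin-treated) = 14.435 − 15.625 = -1.190
ΔΔCt = -1.190 − 3.460 = -4.650
Fold change = 2^(−(-4.650)) = 2^4.650 = 25.1067

25.107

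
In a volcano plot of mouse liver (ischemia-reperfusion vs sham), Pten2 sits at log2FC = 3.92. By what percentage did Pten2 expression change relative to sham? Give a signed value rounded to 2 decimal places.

1413.69%

Fold change = 2^(3.92) = 15.1369
Percent change = (FC − 1) × 100% = (15.1369 − 1) × 100 = 1413.69%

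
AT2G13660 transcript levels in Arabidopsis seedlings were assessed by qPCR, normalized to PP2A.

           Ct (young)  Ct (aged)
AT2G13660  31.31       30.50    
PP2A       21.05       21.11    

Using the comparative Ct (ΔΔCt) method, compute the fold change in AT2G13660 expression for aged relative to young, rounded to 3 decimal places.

ΔCt(young) = 31.310 − 21.050 = 10.260
ΔCt(aged) = 30.500 − 21.110 = 9.390
ΔΔCt = 9.390 − 10.260 = -0.870
Fold change = 2^(−(-0.870)) = 2^0.870 = 1.8277

1.828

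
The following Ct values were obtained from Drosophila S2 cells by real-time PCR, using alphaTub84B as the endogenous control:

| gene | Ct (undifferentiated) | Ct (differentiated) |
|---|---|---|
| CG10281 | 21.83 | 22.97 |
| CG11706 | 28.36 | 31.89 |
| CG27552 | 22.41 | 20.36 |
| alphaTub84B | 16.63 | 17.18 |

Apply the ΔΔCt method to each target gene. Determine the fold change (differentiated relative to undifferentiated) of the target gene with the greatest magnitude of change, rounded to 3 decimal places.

0.127

CG10281: ΔΔCt = (22.97−17.18) − (21.83−16.63) = 5.79 − 5.20 = 0.59; fold change = 2^-0.59 = 0.664
CG11706: ΔΔCt = (31.89−17.18) − (28.36−16.63) = 14.71 − 11.73 = 2.98; fold change = 2^-2.98 = 0.127
CG27552: ΔΔCt = (20.36−17.18) − (22.41−16.63) = 3.18 − 5.78 = -2.60; fold change = 2^2.60 = 6.063
CG11706 has the largest |ΔΔCt| = 2.98.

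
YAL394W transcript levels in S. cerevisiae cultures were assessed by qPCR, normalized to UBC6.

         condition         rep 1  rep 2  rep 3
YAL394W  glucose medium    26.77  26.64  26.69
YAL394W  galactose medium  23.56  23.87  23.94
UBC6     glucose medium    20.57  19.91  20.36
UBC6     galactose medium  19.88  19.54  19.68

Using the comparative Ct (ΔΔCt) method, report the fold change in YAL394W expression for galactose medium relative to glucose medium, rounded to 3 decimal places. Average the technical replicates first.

Mean Ct: YAL394W glucose medium 26.700; YAL394W galactose medium 23.790; UBC6 glucose medium 20.280; UBC6 galactose medium 19.700
ΔCt(glucose medium) = 26.700 − 20.280 = 6.420
ΔCt(galactose medium) = 23.790 − 19.700 = 4.090
ΔΔCt = 4.090 − 6.420 = -2.330
Fold change = 2^(−(-2.330)) = 2^2.330 = 5.0281

5.028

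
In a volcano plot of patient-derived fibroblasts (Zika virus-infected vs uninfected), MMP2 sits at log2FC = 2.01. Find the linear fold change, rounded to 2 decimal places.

4.03

Fold change = 2^(2.01) = 4.028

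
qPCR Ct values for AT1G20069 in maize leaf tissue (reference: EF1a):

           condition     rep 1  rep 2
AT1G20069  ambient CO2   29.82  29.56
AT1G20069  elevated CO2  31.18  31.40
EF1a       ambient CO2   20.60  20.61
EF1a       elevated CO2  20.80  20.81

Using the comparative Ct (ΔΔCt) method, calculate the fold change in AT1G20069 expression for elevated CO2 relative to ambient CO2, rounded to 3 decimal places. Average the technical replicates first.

Mean Ct: AT1G20069 ambient CO2 29.690; AT1G20069 elevated CO2 31.290; EF1a ambient CO2 20.605; EF1a elevated CO2 20.805
ΔCt(ambient CO2) = 29.690 − 20.605 = 9.085
ΔCt(elevated CO2) = 31.290 − 20.805 = 10.485
ΔΔCt = 10.485 − 9.085 = 1.400
Fold change = 2^(−1.400) = 0.3789

0.379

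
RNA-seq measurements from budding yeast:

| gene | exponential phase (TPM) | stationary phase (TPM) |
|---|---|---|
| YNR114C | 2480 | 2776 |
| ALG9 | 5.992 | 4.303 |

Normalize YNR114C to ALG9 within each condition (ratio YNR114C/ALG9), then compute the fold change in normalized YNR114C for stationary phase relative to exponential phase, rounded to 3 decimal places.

YNR114C/ALG9 (exponential phase) = 2480 / 5.992 = 413.89
YNR114C/ALG9 (stationary phase) = 2776 / 4.303 = 645.13
Fold change = 645.13 / 413.89 = 1.5587

1.559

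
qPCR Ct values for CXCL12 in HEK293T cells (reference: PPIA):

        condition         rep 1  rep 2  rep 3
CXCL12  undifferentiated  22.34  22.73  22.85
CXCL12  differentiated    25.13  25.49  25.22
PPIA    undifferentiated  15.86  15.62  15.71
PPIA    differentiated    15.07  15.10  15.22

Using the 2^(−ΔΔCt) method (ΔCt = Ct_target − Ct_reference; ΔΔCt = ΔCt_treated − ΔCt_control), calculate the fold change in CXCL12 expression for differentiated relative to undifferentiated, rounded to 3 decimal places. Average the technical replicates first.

Mean Ct: CXCL12 undifferentiated 22.640; CXCL12 differentiated 25.280; PPIA undifferentiated 15.730; PPIA differentiated 15.130
ΔCt(undifferentiated) = 22.640 − 15.730 = 6.910
ΔCt(differentiated) = 25.280 − 15.130 = 10.150
ΔΔCt = 10.150 − 6.910 = 3.240
Fold change = 2^(−3.240) = 0.1058

0.106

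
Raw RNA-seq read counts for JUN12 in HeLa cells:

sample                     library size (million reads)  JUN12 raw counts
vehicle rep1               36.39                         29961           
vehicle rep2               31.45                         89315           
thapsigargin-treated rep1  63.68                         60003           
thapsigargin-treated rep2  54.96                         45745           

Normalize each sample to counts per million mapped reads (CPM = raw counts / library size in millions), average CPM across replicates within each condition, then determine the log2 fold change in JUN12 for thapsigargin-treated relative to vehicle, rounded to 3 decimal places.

CPM(vehicle rep1) = 29961 / 36.39 = 823.3306
CPM(vehicle rep2) = 89315 / 31.45 = 2839.9046
CPM(thapsigargin-treated rep1) = 60003 / 63.68 = 942.2582
CPM(thapsigargin-treated rep2) = 45745 / 54.96 = 832.3326
mean CPM(vehicle) = 1831.6176; mean CPM(thapsigargin-treated) = 887.2954
Fold change = 887.2954 / 1831.6176 = 0.48443
log2(0.48443) = -1.0456

-1.046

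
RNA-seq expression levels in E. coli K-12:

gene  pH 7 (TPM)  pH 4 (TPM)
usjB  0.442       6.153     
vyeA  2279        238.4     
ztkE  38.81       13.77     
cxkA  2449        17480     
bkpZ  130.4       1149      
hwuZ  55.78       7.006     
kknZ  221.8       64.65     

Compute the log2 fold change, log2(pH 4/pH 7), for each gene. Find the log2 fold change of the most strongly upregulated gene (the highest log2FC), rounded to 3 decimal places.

log2(6.153/0.442) = 3.799  (usjB)
log2(238.4/2279) = -3.257  (vyeA)
log2(13.77/38.81) = -1.495  (ztkE)
log2(17480/2449) = 2.835  (cxkA)
log2(1149/130.4) = 3.139  (bkpZ)
log2(7.006/55.78) = -2.993  (hwuZ)
log2(64.65/221.8) = -1.779  (kknZ)
usjB is most strongly upregulated.

3.799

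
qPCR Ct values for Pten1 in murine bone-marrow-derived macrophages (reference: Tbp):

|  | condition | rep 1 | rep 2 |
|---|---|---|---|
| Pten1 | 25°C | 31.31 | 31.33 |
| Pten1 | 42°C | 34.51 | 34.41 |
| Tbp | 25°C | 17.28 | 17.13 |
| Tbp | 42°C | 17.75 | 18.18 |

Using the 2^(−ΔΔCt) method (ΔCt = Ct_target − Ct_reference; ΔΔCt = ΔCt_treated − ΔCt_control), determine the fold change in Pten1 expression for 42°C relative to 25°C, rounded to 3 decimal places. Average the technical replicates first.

Mean Ct: Pten1 25°C 31.320; Pten1 42°C 34.460; Tbp 25°C 17.205; Tbp 42°C 17.965
ΔCt(25°C) = 31.320 − 17.205 = 14.115
ΔCt(42°C) = 34.460 − 17.965 = 16.495
ΔΔCt = 16.495 − 14.115 = 2.380
Fold change = 2^(−2.380) = 0.1921

0.192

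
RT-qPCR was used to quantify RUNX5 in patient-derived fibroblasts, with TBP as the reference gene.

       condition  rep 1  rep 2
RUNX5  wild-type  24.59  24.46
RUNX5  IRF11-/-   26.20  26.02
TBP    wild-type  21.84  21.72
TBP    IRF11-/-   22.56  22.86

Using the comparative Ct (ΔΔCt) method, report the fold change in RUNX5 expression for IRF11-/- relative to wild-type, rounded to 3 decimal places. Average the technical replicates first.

0.635

Mean Ct: RUNX5 wild-type 24.525; RUNX5 IRF11-/- 26.110; TBP wild-type 21.780; TBP IRF11-/- 22.710
ΔCt(wild-type) = 24.525 − 21.780 = 2.745
ΔCt(IRF11-/-) = 26.110 − 22.710 = 3.400
ΔΔCt = 3.400 − 2.745 = 0.655
Fold change = 2^(−0.655) = 0.6351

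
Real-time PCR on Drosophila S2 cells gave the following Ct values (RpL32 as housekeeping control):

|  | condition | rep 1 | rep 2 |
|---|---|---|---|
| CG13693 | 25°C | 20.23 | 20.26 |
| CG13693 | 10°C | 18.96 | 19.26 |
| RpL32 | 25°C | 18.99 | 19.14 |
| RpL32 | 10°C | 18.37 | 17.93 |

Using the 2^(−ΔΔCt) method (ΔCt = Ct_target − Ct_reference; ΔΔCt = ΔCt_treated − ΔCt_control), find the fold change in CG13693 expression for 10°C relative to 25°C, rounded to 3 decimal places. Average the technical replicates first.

1.165

Mean Ct: CG13693 25°C 20.245; CG13693 10°C 19.110; RpL32 25°C 19.065; RpL32 10°C 18.150
ΔCt(25°C) = 20.245 − 19.065 = 1.180
ΔCt(10°C) = 19.110 − 18.150 = 0.960
ΔΔCt = 0.960 − 1.180 = -0.220
Fold change = 2^(−(-0.220)) = 2^0.220 = 1.1647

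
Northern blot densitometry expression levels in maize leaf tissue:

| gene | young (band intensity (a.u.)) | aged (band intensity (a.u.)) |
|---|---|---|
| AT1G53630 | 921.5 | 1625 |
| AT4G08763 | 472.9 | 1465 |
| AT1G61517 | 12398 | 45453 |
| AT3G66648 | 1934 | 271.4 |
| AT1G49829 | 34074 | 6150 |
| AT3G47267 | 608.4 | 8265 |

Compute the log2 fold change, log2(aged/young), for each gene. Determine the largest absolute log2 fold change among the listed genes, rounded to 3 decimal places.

3.764

log2(1625/921.5) = 0.818  (AT1G53630)
log2(1465/472.9) = 1.631  (AT4G08763)
log2(45453/12398) = 1.874  (AT1G61517)
log2(271.4/1934) = -2.833  (AT3G66648)
log2(6150/34074) = -2.470  (AT1G49829)
log2(8265/608.4) = 3.764  (AT3G47267)
The largest magnitude belongs to AT3G47267.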